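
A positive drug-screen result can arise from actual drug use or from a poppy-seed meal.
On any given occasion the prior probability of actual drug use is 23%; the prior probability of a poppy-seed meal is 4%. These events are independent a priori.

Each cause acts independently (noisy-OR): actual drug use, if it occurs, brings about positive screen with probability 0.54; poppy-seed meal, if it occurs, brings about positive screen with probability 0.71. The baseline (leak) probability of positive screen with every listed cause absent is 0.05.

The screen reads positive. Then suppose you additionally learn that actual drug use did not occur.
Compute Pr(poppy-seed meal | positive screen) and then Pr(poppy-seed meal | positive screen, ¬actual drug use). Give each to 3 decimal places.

Under noisy-OR, P(positive screen | causes) = 1 − (1−0.05)·∏(1−qᵢ) over the active causes.
Numerator (weight on configurations with poppy-seed meal): 0.022315 + 0.008034 = 0.030349
The normalizing constant is 0.05×0.77×0.96 + 0.7245×0.77×0.04 + 0.563×0.23×0.96 + 0.87327×0.23×0.04 = 0.191619
P(poppy-seed meal | positive screen) = 0.030349/0.191619 ≈ 0.158

With the extra evidence:
Weight on poppy-seed meal=true, given the evidence: 0.7245*0.04 = 0.028980
Denominator P(positive screen | ¬actual drug use): 0.05*0.96 + 0.7245*0.04 = 0.076980
Posterior = 0.028980 / 0.076980 ≈ 0.376
With actual drug use excluded, poppy-seed meal must carry more of the explanatory weight for the positive screen.

Pr(poppy-seed meal | positive screen) ≈ 0.158; Pr(poppy-seed meal | positive screen, ¬actual drug use) ≈ 0.376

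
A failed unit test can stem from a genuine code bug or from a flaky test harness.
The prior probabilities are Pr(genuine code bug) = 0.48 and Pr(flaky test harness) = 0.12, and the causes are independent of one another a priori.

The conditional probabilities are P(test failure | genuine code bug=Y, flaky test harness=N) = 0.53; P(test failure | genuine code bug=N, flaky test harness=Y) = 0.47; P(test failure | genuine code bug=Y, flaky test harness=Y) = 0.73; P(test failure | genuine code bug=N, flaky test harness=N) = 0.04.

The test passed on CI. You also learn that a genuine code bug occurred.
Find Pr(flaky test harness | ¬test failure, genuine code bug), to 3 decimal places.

Numerator (weight on configurations with flaky test harness): 0.27×0.12 = 0.032400
Denominator P(¬test failure | genuine code bug): 0.47×0.88 + 0.27×0.12 = 0.446000
P(flaky test harness | ¬test failure, genuine code bug) = 0.032400/0.446000 ≈ 0.073

Pr(flaky test harness | ¬test failure, genuine code bug) ≈ 0.073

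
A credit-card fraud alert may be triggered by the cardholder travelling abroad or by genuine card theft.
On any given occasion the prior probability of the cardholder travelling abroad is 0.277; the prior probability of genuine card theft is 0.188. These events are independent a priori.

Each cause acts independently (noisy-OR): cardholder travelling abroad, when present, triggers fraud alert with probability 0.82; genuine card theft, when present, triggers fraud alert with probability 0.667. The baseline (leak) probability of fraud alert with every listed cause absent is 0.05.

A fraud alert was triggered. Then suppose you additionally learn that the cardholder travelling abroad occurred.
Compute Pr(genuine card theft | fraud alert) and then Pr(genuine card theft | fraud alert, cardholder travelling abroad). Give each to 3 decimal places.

Under noisy-OR, P(fraud alert | causes) = 1 − (1−0.05)·∏(1−qᵢ) over the active causes.
P(fraud alert) = 0.05*0.723*0.812 + 0.68365*0.723*0.188 + 0.829*0.277*0.812 + 0.943057*0.277*0.188 = 0.029354 + 0.092924 + 0.186462 + 0.049111 = 0.357851
Restricting to configurations with genuine card theft present: 0.092924 + 0.049111 = 0.142035.
P(genuine card theft | fraud alert) = 0.142035 / 0.357851 ≈ 0.397

Now also conditioning on cardholder travelling abroad=true:
By total probability over both values of genuine card theft:
  P(fraud alert | cardholder travelling abroad) = 0.829×0.812 + 0.943057×0.188
        = 0.673148 + 0.177295 = 0.850443
The terms with genuine card theft present sum to 0.177295, so
  P(genuine card theft | fraud alert, cardholder travelling abroad) = 0.177295 / 0.850443 ≈ 0.208
This is intercausal reasoning (explaining away): once cardholder travelling abroad accounts for the fraud alert, genuine card theft becomes less likely.

Pr(genuine card theft | fraud alert) ≈ 0.397; Pr(genuine card theft | fraud alert, cardholder travelling abroad) ≈ 0.208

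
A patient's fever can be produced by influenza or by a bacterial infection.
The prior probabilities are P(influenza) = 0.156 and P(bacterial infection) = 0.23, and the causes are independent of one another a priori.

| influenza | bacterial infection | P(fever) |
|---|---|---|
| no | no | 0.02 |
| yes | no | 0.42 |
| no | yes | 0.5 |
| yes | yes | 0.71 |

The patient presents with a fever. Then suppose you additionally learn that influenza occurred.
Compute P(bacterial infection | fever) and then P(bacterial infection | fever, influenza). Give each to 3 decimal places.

P(bacterial infection | fever) ≈ 0.659; P(bacterial infection | fever, influenza) ≈ 0.336

Weight on bacterial infection=true, given the evidence: 0.097060 + 0.025475 = 0.122535
Denominator P(fever): 0.02×0.844×0.77 + 0.5×0.844×0.23 + 0.42×0.156×0.77 + 0.71×0.156×0.23 = 0.185983
Posterior = 0.122535 / 0.185983 ≈ 0.659

Now also conditioning on influenza=true:
Numerator (weight on configurations with bacterial infection): 0.71·0.23 = 0.163300
Denominator P(fever | influenza): 0.42·0.77 + 0.71·0.23 = 0.486700
P(bacterial infection | fever, influenza) = 0.163300/0.486700 ≈ 0.336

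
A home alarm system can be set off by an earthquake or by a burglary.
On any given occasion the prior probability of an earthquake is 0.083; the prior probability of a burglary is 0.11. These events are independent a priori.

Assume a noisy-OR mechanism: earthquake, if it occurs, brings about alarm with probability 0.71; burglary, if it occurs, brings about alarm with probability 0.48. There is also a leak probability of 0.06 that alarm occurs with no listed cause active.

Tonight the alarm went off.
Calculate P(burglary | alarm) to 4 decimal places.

Under noisy-OR, P(alarm | causes) = 1 − (1−0.06)·∏(1−qᵢ) over the active causes.
Enumerate the 4 (earthquake, burglary) configurations and weight by the priors:
  P(alarm) = 0.06*0.917*0.89 + 0.5112*0.917*0.11 + 0.7274*0.083*0.89 + 0.858248*0.083*0.11
        = 0.048968 + 0.051565 + 0.053733 + 0.007836 = 0.162102
Configurations with burglary contribute 0.059401, so
  P(burglary | alarm) = 0.059401 / 0.162102 ≈ 0.3664

P(burglary | alarm) ≈ 0.3664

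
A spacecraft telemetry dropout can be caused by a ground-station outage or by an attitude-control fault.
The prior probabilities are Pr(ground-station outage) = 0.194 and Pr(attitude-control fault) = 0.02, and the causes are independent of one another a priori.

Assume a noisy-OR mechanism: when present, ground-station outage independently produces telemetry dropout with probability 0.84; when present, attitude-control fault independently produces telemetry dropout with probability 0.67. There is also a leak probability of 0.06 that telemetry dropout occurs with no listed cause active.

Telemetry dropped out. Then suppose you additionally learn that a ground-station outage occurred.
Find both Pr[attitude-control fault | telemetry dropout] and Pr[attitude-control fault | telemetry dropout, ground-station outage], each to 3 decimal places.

Under noisy-OR, P(telemetry dropout | causes) = 1 − (1−0.06)·∏(1−qᵢ) over the active causes.
P(telemetry dropout) = 0.06*0.806*0.98 + 0.6898*0.806*0.02 + 0.8496*0.194*0.98 + 0.950368*0.194*0.02 = 0.047393 + 0.011120 + 0.161526 + 0.003687 = 0.223726
Restricting to configurations with attitude-control fault present: 0.011120 + 0.003687 = 0.014807.
Hence the posterior is 0.014807/0.223726 ≈ 0.066.

With the extra evidence:
P(telemetry dropout | ground-station outage) = 0.8496×0.98 + 0.950368×0.02 = 0.832608 + 0.019007 = 0.851615
The attitude-control fault-present share is 0.950368×0.02 = 0.019007.
P(attitude-control fault | telemetry dropout, ground-station outage) = 0.019007 / 0.851615 ≈ 0.022

Pr[attitude-control fault | telemetry dropout] ≈ 0.066; Pr[attitude-control fault | telemetry dropout, ground-station outage] ≈ 0.022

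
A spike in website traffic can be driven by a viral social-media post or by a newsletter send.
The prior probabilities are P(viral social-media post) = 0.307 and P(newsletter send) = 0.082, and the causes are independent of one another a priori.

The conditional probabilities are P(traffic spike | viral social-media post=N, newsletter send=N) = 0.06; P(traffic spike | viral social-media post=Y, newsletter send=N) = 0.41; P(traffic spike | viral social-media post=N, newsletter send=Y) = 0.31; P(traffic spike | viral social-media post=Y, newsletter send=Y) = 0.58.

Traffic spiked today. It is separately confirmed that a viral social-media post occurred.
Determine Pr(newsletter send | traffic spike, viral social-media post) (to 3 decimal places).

Pr(newsletter send | traffic spike, viral social-media post) ≈ 0.112

Weight on newsletter send=true, given the evidence: 0.58×0.082 = 0.047560
Denominator P(traffic spike | viral social-media post): 0.41×0.918 + 0.58×0.082 = 0.423940
Posterior = 0.047560 / 0.423940 ≈ 0.112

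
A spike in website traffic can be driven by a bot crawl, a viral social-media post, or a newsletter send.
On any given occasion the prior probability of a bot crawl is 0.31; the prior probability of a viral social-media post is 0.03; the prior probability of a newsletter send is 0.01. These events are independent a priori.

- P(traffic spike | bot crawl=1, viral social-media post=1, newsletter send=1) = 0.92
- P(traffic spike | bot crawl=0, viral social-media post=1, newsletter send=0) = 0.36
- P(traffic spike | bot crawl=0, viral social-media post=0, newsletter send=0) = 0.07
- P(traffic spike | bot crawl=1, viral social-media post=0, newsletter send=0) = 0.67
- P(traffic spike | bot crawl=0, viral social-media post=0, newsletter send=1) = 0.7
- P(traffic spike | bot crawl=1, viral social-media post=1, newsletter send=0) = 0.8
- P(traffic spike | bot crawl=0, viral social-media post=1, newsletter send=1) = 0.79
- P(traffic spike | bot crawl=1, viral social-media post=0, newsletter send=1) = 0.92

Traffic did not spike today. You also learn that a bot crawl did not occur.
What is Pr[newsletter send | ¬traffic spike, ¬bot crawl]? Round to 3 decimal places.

Pr[newsletter send | ¬traffic spike, ¬bot crawl] ≈ 0.003

Weight on newsletter send=true, given the evidence: 0.002910 + 0.000063 = 0.002973
Normalizer over all consistent configurations: 0.93×0.97×0.99 + 0.3×0.97×0.01 + 0.64×0.03×0.99 + 0.21×0.03×0.01 = 0.915060
P(newsletter send | ¬traffic spike, ¬bot crawl) = 0.002973/0.915060 ≈ 0.003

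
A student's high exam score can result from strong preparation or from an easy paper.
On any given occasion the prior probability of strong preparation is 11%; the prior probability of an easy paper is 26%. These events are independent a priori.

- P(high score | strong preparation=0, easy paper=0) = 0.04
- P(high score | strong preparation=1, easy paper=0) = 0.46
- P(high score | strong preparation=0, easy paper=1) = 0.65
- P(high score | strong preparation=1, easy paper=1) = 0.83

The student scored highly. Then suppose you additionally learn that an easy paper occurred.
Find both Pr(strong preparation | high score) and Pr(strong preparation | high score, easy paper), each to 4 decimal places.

Numerator (weight on configurations with strong preparation): 0.037444 + 0.023738 = 0.061182
The normalizing constant is 0.04*0.89*0.74 + 0.65*0.89*0.26 + 0.46*0.11*0.74 + 0.83*0.11*0.26 = 0.237936
Posterior = 0.061182 / 0.237936 ≈ 0.2571

Now condition on the additional information:
P(high score | easy paper) = 0.65*0.89 + 0.83*0.11 = 0.578500 + 0.091300 = 0.669800
Restricting to configurations with strong preparation present: 0.83*0.11 = 0.091300.
So P(strong preparation | high score, easy paper) = 0.091300/0.669800 ≈ 0.1363.
The drop from 0.2571 to 0.1363 is the explaining-away (discounting) effect.

Pr(strong preparation | high score) ≈ 0.2571; Pr(strong preparation | high score, easy paper) ≈ 0.1363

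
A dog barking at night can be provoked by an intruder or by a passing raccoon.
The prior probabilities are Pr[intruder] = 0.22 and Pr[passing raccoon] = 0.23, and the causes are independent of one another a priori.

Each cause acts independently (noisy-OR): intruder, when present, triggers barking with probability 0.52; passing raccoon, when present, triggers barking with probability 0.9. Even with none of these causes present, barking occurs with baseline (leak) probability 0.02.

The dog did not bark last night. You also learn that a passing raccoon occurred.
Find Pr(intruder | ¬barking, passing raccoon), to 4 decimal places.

Pr(intruder | ¬barking, passing raccoon) ≈ 0.1192

Under noisy-OR, P(barking | causes) = 1 − (1−0.02)·∏(1−qᵢ) over the active causes.
Numerator (weight on configurations with intruder): 0.04704*0.22 = 0.010349
Normalizer over all consistent configurations: 0.098*0.78 + 0.04704*0.22 = 0.086789
Posterior = 0.010349 / 0.086789 ≈ 0.1192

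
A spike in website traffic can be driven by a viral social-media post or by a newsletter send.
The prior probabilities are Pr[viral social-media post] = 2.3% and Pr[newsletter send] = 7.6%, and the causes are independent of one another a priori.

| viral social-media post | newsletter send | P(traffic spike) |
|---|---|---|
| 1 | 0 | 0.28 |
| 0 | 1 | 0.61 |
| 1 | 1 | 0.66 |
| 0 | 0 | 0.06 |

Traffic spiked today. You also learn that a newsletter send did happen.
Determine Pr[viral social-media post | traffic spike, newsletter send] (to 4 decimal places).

Pr[viral social-media post | traffic spike, newsletter send] ≈ 0.0248

Numerator (weight on configurations with viral social-media post): 0.66·0.023 = 0.015180
The normalizing constant is 0.61·0.977 + 0.66·0.023 = 0.611150
Posterior = 0.015180 / 0.611150 ≈ 0.0248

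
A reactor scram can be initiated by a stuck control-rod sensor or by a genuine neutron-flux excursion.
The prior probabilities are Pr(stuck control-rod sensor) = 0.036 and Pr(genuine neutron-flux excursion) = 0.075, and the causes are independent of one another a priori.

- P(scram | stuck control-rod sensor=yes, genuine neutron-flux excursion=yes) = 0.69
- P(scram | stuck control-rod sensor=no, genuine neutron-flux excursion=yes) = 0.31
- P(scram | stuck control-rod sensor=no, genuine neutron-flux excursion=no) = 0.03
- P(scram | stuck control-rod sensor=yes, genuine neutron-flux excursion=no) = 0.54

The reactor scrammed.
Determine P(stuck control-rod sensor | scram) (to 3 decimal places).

P(stuck control-rod sensor | scram) ≈ 0.288

Weight on stuck control-rod sensor=true, given the evidence: 0.017982 + 0.001863 = 0.019845
Normalizer over all consistent configurations: 0.03·0.964·0.925 + 0.31·0.964·0.075 + 0.54·0.036·0.925 + 0.69·0.036·0.075 = 0.069009
Posterior = 0.019845 / 0.069009 ≈ 0.288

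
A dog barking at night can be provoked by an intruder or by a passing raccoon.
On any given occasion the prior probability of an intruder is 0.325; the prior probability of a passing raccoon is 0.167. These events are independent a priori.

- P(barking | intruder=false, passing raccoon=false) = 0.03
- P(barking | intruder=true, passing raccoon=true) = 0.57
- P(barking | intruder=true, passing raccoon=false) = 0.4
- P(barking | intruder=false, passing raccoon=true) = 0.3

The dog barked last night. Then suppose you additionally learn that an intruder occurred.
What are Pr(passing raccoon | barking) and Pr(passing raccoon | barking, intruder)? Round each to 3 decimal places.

Pr(passing raccoon | barking) ≈ 0.341; Pr(passing raccoon | barking, intruder) ≈ 0.222

P(barking) = 0.03*0.675*0.833 + 0.3*0.675*0.167 + 0.4*0.325*0.833 + 0.57*0.325*0.167 = 0.016868 + 0.033818 + 0.108290 + 0.030937 = 0.189913
Of this, 0.064755 comes from 0.033818 + 0.030937 (the passing raccoon=true cases).
Hence the posterior is 0.064755/0.189913 ≈ 0.341.

Now condition on the additional information:
P(barking | intruder) = 0.4·0.833 + 0.57·0.167 = 0.333200 + 0.095190 = 0.428390
Restricting to configurations with passing raccoon present: 0.57·0.167 = 0.095190.
So P(passing raccoon | barking, intruder) = 0.095190/0.428390 ≈ 0.222.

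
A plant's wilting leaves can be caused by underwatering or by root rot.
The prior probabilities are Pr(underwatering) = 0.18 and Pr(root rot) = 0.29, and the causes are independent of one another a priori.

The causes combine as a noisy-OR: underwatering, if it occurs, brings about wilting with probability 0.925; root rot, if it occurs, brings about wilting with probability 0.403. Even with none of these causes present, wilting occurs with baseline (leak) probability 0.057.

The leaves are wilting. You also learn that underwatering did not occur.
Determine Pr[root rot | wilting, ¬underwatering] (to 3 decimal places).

Under noisy-OR, P(wilting | causes) = 1 − (1−0.057)·∏(1−qᵢ) over the active causes.
P(wilting | ¬underwatering) = 0.057×0.71 + 0.437029×0.29 = 0.040470 + 0.126738 = 0.167208
The root rot-present share is 0.437029×0.29 = 0.126738.
Hence the posterior is 0.126738/0.167208 ≈ 0.758.

Pr[root rot | wilting, ¬underwatering] ≈ 0.758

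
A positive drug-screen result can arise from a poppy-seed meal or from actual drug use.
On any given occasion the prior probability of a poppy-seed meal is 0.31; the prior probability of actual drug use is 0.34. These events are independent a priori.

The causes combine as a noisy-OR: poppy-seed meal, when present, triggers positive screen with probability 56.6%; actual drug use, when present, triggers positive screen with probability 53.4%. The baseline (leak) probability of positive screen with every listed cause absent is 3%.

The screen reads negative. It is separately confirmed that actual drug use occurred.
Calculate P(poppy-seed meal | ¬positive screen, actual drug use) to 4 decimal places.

P(poppy-seed meal | ¬positive screen, actual drug use) ≈ 0.1632

Under noisy-OR, P(positive screen | causes) = 1 − (1−0.03)·∏(1−qᵢ) over the active causes.
P(¬positive screen | actual drug use) = 0.45202×0.69 + 0.196177×0.31 = 0.311894 + 0.060815 = 0.372709
The poppy-seed meal-present share is 0.196177×0.31 = 0.060815.
P(poppy-seed meal | ¬positive screen, actual drug use) = 0.060815 / 0.372709 ≈ 0.1632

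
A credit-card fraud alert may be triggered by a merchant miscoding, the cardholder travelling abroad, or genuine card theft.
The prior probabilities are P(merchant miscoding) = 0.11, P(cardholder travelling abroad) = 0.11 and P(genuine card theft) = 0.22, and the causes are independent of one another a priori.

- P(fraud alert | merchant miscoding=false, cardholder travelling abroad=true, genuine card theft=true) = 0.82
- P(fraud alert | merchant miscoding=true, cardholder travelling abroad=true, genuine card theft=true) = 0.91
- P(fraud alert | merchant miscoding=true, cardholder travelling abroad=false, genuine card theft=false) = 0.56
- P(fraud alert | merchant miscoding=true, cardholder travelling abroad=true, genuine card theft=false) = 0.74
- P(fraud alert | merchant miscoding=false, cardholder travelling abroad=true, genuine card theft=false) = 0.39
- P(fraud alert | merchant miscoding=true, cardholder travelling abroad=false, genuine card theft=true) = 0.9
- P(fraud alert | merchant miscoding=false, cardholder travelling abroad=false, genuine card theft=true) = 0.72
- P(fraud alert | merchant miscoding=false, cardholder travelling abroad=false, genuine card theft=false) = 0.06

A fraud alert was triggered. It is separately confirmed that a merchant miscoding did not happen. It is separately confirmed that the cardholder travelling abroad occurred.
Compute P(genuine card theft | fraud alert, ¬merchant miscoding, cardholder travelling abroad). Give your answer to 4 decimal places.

P(genuine card theft | fraud alert, ¬merchant miscoding, cardholder travelling abroad) ≈ 0.3723

By total probability over both values of genuine card theft:
  P(fraud alert | ¬merchant miscoding, cardholder travelling abroad) = 0.39*0.78 + 0.82*0.22
        = 0.304200 + 0.180400 = 0.484600
Keeping only the genuine card theft-present terms gives 0.180400, so
  P(genuine card theft | fraud alert, ¬merchant miscoding, cardholder travelling abroad) = 0.180400 / 0.484600 ≈ 0.3723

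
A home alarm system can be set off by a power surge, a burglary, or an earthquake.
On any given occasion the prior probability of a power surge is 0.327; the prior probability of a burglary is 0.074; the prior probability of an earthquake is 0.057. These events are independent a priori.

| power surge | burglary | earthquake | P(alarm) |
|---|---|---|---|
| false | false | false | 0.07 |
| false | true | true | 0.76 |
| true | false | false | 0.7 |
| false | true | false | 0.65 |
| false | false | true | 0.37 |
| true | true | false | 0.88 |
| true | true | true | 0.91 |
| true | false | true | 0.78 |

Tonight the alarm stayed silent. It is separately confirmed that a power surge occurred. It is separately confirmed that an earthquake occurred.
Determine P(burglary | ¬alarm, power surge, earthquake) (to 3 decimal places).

P(burglary | ¬alarm, power surge, earthquake) ≈ 0.032

Enumerate both values of burglary and weight by the priors:
  P(¬alarm | power surge, earthquake) = 0.22*0.926 + 0.09*0.074
        = 0.203720 + 0.006660 = 0.210380
The terms with burglary present sum to 0.006660, so
  P(burglary | ¬alarm, power surge, earthquake) = 0.006660 / 0.210380 ≈ 0.032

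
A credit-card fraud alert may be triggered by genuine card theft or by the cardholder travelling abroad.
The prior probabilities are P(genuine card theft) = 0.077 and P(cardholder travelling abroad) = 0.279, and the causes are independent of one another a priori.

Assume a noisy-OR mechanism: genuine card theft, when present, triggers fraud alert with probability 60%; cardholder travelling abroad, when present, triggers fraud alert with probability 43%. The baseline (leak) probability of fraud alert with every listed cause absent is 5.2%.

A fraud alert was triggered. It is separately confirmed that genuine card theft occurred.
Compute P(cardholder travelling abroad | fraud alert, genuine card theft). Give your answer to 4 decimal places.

Under noisy-OR, P(fraud alert | causes) = 1 − (1−0.052)·∏(1−qᵢ) over the active causes.
By total probability over both values of cardholder travelling abroad:
  P(fraud alert | genuine card theft) = 0.6208*0.721 + 0.783856*0.279
        = 0.447597 + 0.218696 = 0.666293
Keeping only the cardholder travelling abroad-present terms gives 0.218696, so
  P(cardholder travelling abroad | fraud alert, genuine card theft) = 0.218696 / 0.666293 ≈ 0.3282

P(cardholder travelling abroad | fraud alert, genuine card theft) ≈ 0.3282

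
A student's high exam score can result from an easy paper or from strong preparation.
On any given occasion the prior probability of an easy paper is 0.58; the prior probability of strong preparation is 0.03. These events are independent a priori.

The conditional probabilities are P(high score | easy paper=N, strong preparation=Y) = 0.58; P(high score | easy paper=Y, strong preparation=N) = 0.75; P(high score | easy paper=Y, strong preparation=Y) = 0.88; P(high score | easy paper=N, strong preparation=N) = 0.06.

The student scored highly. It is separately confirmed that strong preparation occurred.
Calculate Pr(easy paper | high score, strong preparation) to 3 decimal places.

Enumerate both values of easy paper and weight by the priors:
  P(high score | strong preparation) = 0.58·0.42 + 0.88·0.58
        = 0.243600 + 0.510400 = 0.754000
The terms with easy paper present sum to 0.510400, so
  P(easy paper | high score, strong preparation) = 0.510400 / 0.754000 ≈ 0.677

Pr(easy paper | high score, strong preparation) ≈ 0.677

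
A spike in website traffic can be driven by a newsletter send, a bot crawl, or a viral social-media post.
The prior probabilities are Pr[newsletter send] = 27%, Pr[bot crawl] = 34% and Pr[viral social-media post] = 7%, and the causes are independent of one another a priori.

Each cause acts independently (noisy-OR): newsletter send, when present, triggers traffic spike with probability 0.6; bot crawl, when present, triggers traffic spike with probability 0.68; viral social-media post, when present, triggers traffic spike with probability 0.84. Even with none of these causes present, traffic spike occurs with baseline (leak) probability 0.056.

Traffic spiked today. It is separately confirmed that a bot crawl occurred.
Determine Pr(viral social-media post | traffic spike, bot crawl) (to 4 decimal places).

Pr(viral social-media post | traffic spike, bot crawl) ≈ 0.0882

Under noisy-OR, P(traffic spike | causes) = 1 − (1−0.056)·∏(1−qᵢ) over the active causes.
Sum P(traffic spike|·) weighted by the priors over the 4 (newsletter send, viral social-media post) configurations:
  P(traffic spike | bot crawl) = 0.69792·0.73·0.93 + 0.951667·0.73·0.07 + 0.879168·0.27·0.93 + 0.980667·0.27·0.07
        = 0.473818 + 0.048630 + 0.220759 + 0.018535 = 0.761742
Keeping only the viral social-media post-present terms gives 0.067165, so
  P(viral social-media post | traffic spike, bot crawl) = 0.067165 / 0.761742 ≈ 0.0882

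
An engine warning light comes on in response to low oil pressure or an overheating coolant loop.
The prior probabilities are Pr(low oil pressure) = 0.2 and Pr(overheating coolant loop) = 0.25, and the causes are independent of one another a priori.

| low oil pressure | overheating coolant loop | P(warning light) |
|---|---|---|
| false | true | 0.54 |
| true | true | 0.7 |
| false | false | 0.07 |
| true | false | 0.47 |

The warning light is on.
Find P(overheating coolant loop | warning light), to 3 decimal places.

P(overheating coolant loop | warning light) ≈ 0.560

By total probability over the 4 (low oil pressure, overheating coolant loop) configurations:
  P(warning light) = 0.07×0.8×0.75 + 0.54×0.8×0.25 + 0.47×0.2×0.75 + 0.7×0.2×0.25
        = 0.042000 + 0.108000 + 0.070500 + 0.035000 = 0.255500
Configurations with overheating coolant loop contribute 0.143000, so
  P(overheating coolant loop | warning light) = 0.143000 / 0.255500 ≈ 0.560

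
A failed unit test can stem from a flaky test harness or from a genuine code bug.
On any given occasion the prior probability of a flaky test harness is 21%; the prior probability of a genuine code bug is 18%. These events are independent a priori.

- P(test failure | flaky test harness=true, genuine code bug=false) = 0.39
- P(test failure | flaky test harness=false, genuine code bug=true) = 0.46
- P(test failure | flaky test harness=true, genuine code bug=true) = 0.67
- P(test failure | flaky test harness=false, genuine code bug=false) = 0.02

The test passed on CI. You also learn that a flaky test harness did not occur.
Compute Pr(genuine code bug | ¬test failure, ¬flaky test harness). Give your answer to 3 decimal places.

Pr(genuine code bug | ¬test failure, ¬flaky test harness) ≈ 0.108

For the numerator, keep only genuine code bug=true terms: 0.54×0.18 = 0.097200
Normalizer over all consistent configurations: 0.98×0.82 + 0.54×0.18 = 0.900800
P(genuine code bug | ¬test failure, ¬flaky test harness) = 0.097200/0.900800 ≈ 0.108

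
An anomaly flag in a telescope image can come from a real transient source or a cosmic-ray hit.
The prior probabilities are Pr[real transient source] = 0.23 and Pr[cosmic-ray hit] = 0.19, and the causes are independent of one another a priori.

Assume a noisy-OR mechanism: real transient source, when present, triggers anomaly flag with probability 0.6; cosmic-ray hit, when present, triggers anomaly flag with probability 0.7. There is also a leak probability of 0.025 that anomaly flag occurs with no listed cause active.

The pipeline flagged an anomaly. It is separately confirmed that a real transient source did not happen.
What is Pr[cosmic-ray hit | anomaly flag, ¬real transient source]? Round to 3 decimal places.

Under noisy-OR, P(anomaly flag | causes) = 1 − (1−0.025)·∏(1−qᵢ) over the active causes.
By total probability over both values of cosmic-ray hit:
  P(anomaly flag | ¬real transient source) = 0.025×0.81 + 0.7075×0.19
        = 0.020250 + 0.134425 = 0.154675
Configurations with cosmic-ray hit contribute 0.134425, so
  P(cosmic-ray hit | anomaly flag, ¬real transient source) = 0.134425 / 0.154675 ≈ 0.869

Pr[cosmic-ray hit | anomaly flag, ¬real transient source] ≈ 0.869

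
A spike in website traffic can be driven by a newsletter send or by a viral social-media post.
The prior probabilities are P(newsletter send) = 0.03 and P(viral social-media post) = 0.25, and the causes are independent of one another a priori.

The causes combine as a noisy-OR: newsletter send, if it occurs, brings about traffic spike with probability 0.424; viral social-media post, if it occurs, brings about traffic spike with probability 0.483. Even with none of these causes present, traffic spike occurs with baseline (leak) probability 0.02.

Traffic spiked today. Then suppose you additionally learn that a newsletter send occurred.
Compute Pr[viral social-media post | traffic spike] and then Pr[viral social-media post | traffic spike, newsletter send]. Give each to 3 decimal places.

Under noisy-OR, P(traffic spike | causes) = 1 − (1−0.02)·∏(1−qᵢ) over the active causes.
For the numerator, keep only viral social-media post=true terms: 0.119635 + 0.005311 = 0.124946
Normalizer over all consistent configurations: 0.02×0.97×0.75 + 0.49334×0.97×0.25 + 0.43552×0.03×0.75 + 0.708164×0.03×0.25 = 0.149295
Posterior = 0.124946 / 0.149295 ≈ 0.837

Now also conditioning on newsletter send=true:
Sum P(traffic spike|·) weighted by the priors over both values of viral social-media post:
  P(traffic spike | newsletter send) = 0.43552·0.75 + 0.708164·0.25
        = 0.326640 + 0.177041 = 0.503681
The terms with viral social-media post present sum to 0.177041, so
  P(viral social-media post | traffic spike, newsletter send) = 0.177041 / 0.503681 ≈ 0.351

Pr[viral social-media post | traffic spike] ≈ 0.837; Pr[viral social-media post | traffic spike, newsletter send] ≈ 0.351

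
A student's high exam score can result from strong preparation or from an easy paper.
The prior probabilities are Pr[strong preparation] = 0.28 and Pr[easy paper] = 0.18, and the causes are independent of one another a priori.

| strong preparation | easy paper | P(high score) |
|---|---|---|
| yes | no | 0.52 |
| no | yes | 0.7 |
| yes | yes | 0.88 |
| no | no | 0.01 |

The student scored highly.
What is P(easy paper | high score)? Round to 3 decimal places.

P(easy paper | high score) ≈ 0.519

Numerator (weight on configurations with easy paper): 0.090720 + 0.044352 = 0.135072
Normalizer over all consistent configurations: 0.01*0.72*0.82 + 0.7*0.72*0.18 + 0.52*0.28*0.82 + 0.88*0.28*0.18 = 0.260368
Posterior = 0.135072 / 0.260368 ≈ 0.519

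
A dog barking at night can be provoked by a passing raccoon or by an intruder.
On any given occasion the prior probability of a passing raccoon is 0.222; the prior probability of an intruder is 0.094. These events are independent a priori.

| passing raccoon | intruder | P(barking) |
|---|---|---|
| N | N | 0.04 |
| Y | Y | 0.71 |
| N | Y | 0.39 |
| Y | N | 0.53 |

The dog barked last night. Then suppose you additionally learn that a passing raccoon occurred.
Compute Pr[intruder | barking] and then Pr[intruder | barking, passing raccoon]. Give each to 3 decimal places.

Pr[intruder | barking] ≈ 0.243; Pr[intruder | barking, passing raccoon] ≈ 0.122

Enumerate the 4 (passing raccoon, intruder) configurations and weight by the priors:
  P(barking) = 0.04*0.778*0.906 + 0.39*0.778*0.094 + 0.53*0.222*0.906 + 0.71*0.222*0.094
        = 0.028195 + 0.028521 + 0.106600 + 0.014816 = 0.178132
Keeping only the intruder-present terms gives 0.043337, so
  P(intruder | barking) = 0.043337 / 0.178132 ≈ 0.243

With the extra evidence:
Sum P(barking|·) weighted by the priors over both values of intruder:
  P(barking | passing raccoon) = 0.53×0.906 + 0.71×0.094
        = 0.480180 + 0.066740 = 0.546920
The terms with intruder present sum to 0.066740, so
  P(intruder | barking, passing raccoon) = 0.066740 / 0.546920 ≈ 0.122
The drop from 0.243 to 0.122 is the explaining-away (discounting) effect.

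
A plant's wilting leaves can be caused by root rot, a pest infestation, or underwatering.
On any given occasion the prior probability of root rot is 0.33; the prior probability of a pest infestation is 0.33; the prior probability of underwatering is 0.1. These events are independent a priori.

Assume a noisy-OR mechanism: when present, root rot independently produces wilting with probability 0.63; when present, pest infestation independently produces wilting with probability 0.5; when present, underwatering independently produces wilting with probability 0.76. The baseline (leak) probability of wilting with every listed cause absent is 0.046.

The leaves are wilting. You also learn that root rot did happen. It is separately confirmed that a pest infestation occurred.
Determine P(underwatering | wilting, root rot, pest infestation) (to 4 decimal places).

P(underwatering | wilting, root rot, pest infestation) ≈ 0.1144

Under noisy-OR, P(wilting | causes) = 1 − (1−0.046)·∏(1−qᵢ) over the active causes.
P(wilting | root rot, pest infestation) = 0.82351*0.9 + 0.957642*0.1 = 0.741159 + 0.095764 = 0.836923
Restricting to configurations with underwatering present: 0.957642*0.1 = 0.095764.
Hence the posterior is 0.095764/0.836923 ≈ 0.1144.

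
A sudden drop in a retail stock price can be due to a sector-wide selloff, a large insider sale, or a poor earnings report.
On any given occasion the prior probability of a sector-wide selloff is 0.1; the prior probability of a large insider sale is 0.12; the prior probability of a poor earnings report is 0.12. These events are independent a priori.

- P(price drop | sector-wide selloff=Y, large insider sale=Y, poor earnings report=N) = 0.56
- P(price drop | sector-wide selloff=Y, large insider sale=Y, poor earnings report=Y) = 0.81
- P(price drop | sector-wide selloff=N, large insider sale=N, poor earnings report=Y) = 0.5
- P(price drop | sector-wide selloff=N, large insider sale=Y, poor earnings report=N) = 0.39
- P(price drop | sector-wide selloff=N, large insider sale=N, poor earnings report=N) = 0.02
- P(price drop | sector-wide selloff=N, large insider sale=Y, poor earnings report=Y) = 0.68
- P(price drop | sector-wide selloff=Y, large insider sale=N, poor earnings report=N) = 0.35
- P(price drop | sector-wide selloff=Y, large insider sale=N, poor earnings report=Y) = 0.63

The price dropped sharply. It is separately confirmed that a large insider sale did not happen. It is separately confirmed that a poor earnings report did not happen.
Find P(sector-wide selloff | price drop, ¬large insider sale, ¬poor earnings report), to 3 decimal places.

Numerator (weight on configurations with sector-wide selloff): 0.35·0.1 = 0.035000
Normalizer over all consistent configurations: 0.02·0.9 + 0.35·0.1 = 0.053000
Posterior = 0.035000 / 0.053000 ≈ 0.660

P(sector-wide selloff | price drop, ¬large insider sale, ¬poor earnings report) ≈ 0.660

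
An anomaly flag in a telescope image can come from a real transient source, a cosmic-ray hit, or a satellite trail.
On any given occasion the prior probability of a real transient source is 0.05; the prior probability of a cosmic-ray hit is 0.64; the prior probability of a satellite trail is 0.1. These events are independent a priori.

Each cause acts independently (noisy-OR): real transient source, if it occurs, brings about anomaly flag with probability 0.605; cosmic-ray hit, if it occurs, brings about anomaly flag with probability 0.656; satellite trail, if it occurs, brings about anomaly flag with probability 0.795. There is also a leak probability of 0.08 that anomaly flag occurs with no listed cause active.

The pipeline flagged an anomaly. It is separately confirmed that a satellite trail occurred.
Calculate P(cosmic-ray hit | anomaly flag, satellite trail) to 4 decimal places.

P(cosmic-ray hit | anomaly flag, satellite trail) ≈ 0.6709

Under noisy-OR, P(anomaly flag | causes) = 1 − (1−0.08)·∏(1−qᵢ) over the active causes.
Numerator (weight on configurations with cosmic-ray hit): 0.568554 + 0.031180 = 0.599734
Denominator P(anomaly flag | satellite trail): 0.8114*0.95*0.36 + 0.935122*0.95*0.64 + 0.925503*0.05*0.36 + 0.974373*0.05*0.64 = 0.893892
Posterior = 0.599734 / 0.893892 ≈ 0.6709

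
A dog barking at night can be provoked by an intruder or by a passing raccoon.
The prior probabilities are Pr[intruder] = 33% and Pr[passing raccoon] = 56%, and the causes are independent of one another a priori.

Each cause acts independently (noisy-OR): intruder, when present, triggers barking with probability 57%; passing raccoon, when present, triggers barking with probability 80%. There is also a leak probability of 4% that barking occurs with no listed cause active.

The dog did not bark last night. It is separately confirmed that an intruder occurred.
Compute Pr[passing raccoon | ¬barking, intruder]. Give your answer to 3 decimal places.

Under noisy-OR, P(barking | causes) = 1 − (1−0.04)·∏(1−qᵢ) over the active causes.
Numerator (weight on configurations with passing raccoon): 0.08256·0.56 = 0.046234
Denominator P(¬barking | intruder): 0.4128·0.44 + 0.08256·0.56 = 0.227866
P(passing raccoon | ¬barking, intruder) = 0.046234/0.227866 ≈ 0.203

Pr[passing raccoon | ¬barking, intruder] ≈ 0.203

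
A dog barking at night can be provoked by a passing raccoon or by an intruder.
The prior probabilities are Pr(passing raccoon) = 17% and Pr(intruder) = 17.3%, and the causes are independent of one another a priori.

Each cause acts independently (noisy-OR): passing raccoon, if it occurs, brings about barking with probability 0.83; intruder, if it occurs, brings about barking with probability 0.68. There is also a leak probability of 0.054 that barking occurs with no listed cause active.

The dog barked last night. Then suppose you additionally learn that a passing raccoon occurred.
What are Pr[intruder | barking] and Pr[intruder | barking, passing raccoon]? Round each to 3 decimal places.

Pr[intruder | barking] ≈ 0.452; Pr[intruder | barking, passing raccoon] ≈ 0.191

Under noisy-OR, P(barking | causes) = 1 − (1−0.054)·∏(1−qᵢ) over the active causes.
P(barking) = 0.054×0.83×0.827 + 0.69728×0.83×0.173 + 0.83918×0.17×0.827 + 0.948538×0.17×0.173 = 0.037066 + 0.100122 + 0.117980 + 0.027897 = 0.283065
Of this, 0.128019 comes from 0.100122 + 0.027897 (the intruder=true cases).
Hence the posterior is 0.128019/0.283065 ≈ 0.452.

Now also conditioning on passing raccoon=true:
P(barking | passing raccoon) = 0.83918*0.827 + 0.948538*0.173 = 0.694002 + 0.164097 = 0.858099
Of this, 0.164097 comes from 0.948538*0.173 (the intruder=true cases).
Hence the posterior is 0.164097/0.858099 ≈ 0.191.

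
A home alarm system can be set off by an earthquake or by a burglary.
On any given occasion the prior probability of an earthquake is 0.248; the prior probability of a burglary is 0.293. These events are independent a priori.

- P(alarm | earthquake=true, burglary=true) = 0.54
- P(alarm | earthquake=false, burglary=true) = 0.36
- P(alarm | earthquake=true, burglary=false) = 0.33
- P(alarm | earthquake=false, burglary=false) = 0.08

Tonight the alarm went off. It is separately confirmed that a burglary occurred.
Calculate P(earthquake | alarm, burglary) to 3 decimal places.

P(earthquake | alarm, burglary) ≈ 0.331

P(alarm | burglary) = 0.36·0.752 + 0.54·0.248 = 0.270720 + 0.133920 = 0.404640
The earthquake-present share is 0.54·0.248 = 0.133920.
So P(earthquake | alarm, burglary) = 0.133920/0.404640 ≈ 0.331.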